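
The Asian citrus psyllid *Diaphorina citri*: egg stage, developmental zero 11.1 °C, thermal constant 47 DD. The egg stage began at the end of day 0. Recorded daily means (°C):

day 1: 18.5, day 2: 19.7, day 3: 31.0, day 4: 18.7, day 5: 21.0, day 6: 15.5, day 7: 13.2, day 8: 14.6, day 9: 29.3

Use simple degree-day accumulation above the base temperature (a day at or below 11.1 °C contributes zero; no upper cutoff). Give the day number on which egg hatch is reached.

day 5

Daily DD above 11.1 °C: 7.4, 8.6, 19.9, 7.6, 9.9, 4.4, 2.1, 3.5, 18.2.
Cumulative: 7.4, 16.0, 35.9, 43.5, 53.4, 57.8, 59.9, 63.4, 81.6.
The total first reaches 47 DD on day 5.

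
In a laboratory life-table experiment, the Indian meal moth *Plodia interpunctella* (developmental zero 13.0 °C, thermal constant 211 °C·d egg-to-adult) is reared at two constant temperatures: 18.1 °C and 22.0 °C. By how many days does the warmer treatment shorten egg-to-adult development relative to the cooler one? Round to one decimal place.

17.9 days

At 18.1 °C: 211 / (18.1 − 13.0) = 211 / 5.1 = 41.373 d.
At 22.0 °C: 211 / (22.0 − 13.0) = 211 / 9.0 = 23.444 d.
Difference = |41.373 − 23.444| = 17.928 ≈ 17.9 days.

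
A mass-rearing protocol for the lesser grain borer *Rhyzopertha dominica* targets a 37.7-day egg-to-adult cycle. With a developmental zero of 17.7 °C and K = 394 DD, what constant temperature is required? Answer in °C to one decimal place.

Required daily accumulation = 394 / 37.7 = 10.451 DD/day.
T = T_base + 10.451 = 17.7 + 10.451 = 28.151 ≈ 28.2 °C.

28.2 °C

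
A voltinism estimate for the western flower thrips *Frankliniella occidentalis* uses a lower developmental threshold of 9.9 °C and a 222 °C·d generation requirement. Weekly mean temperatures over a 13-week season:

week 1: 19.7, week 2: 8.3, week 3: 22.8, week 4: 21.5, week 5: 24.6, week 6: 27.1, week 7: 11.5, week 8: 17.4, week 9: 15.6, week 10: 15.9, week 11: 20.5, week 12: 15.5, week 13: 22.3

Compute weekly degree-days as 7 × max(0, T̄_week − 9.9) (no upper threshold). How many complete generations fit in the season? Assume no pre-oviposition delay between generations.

Weekly DD (7 × max(0, T̄ − 9.9)): 68.6, 0.0, 90.3, 81.2, 102.9, 120.4, 11.2, 52.5, 39.9, 42.0, 74.2, 39.2, 86.8.
Season total = 809.2 DD.
Complete generations = ⌊809.2 / 222⌋ = 3.

3 generations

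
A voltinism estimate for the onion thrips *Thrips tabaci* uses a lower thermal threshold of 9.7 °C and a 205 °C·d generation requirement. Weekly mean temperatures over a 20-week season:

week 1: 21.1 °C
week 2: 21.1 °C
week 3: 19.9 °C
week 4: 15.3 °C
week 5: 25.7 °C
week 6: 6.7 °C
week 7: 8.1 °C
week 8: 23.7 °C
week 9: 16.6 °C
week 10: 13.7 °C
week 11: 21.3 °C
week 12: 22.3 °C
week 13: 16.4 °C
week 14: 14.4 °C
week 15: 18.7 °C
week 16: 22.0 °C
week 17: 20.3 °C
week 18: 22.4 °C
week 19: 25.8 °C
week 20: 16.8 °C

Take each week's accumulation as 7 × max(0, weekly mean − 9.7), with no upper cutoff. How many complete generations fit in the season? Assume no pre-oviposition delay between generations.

Weekly DD (7 × max(0, T̄ − 9.7)): 79.8, 79.8, 71.4, 39.2, 112.0, 0.0, 0.0, 98.0, 48.3, 28.0, 81.2, 88.2, 46.9, 32.9, 63.0, 86.1, 74.2, 88.9, 112.7, 49.7.
Season total = 1280.3 DD.
Complete generations = ⌊1280.3 / 205⌋ = 6.

6 generations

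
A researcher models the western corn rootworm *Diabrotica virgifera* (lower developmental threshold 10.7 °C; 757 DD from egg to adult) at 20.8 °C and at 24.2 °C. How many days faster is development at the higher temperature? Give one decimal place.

At 20.8 °C: 757 / (20.8 − 10.7) = 757 / 10.1 = 74.950 d.
At 24.2 °C: 757 / (24.2 − 10.7) = 757 / 13.5 = 56.074 d.
Difference = |74.950 − 56.074| = 18.876 ≈ 18.9 days.

18.9 days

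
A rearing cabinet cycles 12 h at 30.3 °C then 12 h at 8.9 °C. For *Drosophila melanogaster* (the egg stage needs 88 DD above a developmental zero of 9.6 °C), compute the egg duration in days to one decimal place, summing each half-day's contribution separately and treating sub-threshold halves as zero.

Day half: max(0, 30.3 − 9.6) × 0.5 = 20.7 × 0.5 = 10.35 DD.
Night half: max(0, 8.9 − 9.6) × 0.5 = 0.0 × 0.5 = 0.00 DD.
Per 24 h: 10.35 DD/day.
Duration = 88 / 10.35 = 8.502 ≈ 8.5 days.

8.5 days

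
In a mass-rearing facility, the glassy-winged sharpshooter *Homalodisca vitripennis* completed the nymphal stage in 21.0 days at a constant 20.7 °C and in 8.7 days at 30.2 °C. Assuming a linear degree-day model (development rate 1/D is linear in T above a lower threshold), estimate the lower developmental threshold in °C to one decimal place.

Under the model K = D·(T − T_b), so D₁·(T₁ − T_b) = D₂·(T₂ − T_b).
21.0·(20.7 − T_b) = 8.7·(30.2 − T_b)
T_b = (21.0·20.7 − 8.7·30.2) / (21.0 − 8.7) = 171.96 / 12.3 = 13.980 °C ≈ 14.0 °C.

14.0 °C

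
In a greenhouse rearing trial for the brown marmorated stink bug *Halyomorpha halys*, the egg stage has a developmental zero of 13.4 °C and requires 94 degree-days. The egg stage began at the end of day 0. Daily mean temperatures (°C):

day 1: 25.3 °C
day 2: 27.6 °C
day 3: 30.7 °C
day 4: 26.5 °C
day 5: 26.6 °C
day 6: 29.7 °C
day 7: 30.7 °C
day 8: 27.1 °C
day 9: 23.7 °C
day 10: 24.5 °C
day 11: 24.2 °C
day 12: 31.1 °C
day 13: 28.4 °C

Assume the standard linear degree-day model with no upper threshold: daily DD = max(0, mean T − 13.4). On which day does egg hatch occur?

Daily DD above 13.4 °C: 11.9, 14.2, 17.3, 13.1, 13.2, 16.3, 17.3, 13.7, 10.3, 11.1, 10.8, 17.7, 15.0.
Cumulative: 11.9, 26.1, 43.4, 56.5, 69.7, 86.0, 103.3, 117.0, 127.3, 138.4, 149.2, 166.9, 181.9.
The total first reaches 94 DD on day 7.

day 7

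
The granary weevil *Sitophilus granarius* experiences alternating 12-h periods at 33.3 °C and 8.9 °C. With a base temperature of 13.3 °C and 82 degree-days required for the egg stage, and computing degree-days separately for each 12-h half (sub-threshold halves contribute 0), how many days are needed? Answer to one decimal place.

8.2 days

Day half: max(0, 33.3 − 13.3) × 0.5 = 20.0 × 0.5 = 10.00 DD.
Night half: max(0, 8.9 − 13.3) × 0.5 = 0.0 × 0.5 = 0.00 DD.
Per 24 h: 10.00 DD/day.
Duration = 82 / 10.00 = 8.200 ≈ 8.2 days.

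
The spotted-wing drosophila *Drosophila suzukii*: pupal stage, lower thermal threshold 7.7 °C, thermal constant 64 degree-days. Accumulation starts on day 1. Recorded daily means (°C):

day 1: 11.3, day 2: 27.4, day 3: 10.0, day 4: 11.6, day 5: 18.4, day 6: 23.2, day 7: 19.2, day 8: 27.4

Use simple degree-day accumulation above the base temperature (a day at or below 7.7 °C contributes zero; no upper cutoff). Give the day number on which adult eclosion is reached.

day 7

Daily DD above 7.7 °C: 3.6, 19.7, 2.3, 3.9, 10.7, 15.5, 11.5, 19.7.
Cumulative: 3.6, 23.3, 25.6, 29.5, 40.2, 55.7, 67.2, 86.9.
The total first reaches 64 DD on day 7.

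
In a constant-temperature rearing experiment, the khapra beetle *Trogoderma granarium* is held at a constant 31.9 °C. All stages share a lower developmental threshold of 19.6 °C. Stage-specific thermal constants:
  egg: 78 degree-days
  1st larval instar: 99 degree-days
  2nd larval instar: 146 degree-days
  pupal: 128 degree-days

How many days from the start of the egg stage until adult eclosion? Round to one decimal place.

Daily accumulation at 31.9 °C = 31.9 − 19.6 = 12.3 DD/day.
Total K = 78 + 99 + 146 + 128 = 451 DD.
Total duration = 451 / 12.3 = 36.667 ≈ 36.7 days.

36.7 days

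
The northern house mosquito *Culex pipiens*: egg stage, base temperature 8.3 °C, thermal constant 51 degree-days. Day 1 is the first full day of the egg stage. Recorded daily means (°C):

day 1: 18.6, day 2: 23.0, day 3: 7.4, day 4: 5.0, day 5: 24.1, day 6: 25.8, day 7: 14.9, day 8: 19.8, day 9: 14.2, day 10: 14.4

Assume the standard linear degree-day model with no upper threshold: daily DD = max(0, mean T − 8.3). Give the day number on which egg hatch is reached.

Daily DD above 8.3 °C: 10.3, 14.7, 0.0, 0.0, 15.8, 17.5, 6.6, 11.5, 5.9, 6.1.
Cumulative: 10.3, 25.0, 25.0, 25.0, 40.8, 58.3, 64.9, 76.4, 82.3, 88.4.
The total first reaches 51 DD on day 6.

day 6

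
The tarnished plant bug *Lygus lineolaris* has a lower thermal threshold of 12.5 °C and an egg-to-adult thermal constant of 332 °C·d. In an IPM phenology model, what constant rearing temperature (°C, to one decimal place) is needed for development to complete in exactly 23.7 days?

26.5 °C

Required daily accumulation = 332 / 23.7 = 14.008 DD/day.
T = T_base + 14.008 = 12.5 + 14.008 = 26.508 ≈ 26.5 °C.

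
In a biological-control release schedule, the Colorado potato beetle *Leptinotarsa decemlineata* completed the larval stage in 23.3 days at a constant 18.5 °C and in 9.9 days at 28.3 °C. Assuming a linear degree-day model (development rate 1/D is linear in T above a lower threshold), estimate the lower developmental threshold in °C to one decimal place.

Under the model K = D·(T − T_b), so D₁·(T₁ − T_b) = D₂·(T₂ − T_b).
23.3·(18.5 − T_b) = 9.9·(28.3 − T_b)
T_b = (23.3·18.5 − 9.9·28.3) / (23.3 − 9.9) = 150.88 / 13.4 = 11.260 °C ≈ 11.3 °C.

11.3 °C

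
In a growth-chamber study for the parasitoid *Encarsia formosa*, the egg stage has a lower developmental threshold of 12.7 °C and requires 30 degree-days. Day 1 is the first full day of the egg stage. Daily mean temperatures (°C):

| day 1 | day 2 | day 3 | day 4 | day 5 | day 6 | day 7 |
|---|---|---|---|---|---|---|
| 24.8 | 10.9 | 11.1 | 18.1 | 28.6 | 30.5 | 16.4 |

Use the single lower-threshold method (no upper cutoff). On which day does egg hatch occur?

day 5

Daily DD above 12.7 °C: 12.1, 0.0, 0.0, 5.4, 15.9, 17.8, 3.7.
Cumulative: 12.1, 12.1, 12.1, 17.5, 33.4, 51.2, 54.9.
The total first reaches 30 DD on day 5.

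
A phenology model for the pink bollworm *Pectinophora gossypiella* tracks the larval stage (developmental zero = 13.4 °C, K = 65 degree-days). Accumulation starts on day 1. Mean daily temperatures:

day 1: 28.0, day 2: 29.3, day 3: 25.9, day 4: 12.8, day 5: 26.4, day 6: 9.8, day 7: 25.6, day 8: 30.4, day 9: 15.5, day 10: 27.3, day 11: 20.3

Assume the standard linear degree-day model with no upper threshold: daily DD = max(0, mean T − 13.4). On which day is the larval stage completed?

Daily DD above 13.4 °C: 14.6, 15.9, 12.5, 0.0, 13.0, 0.0, 12.2, 17.0, 2.1, 13.9, 6.9.
Cumulative: 14.6, 30.5, 43.0, 43.0, 56.0, 56.0, 68.2, 85.2, 87.3, 101.2, 108.1.
The total first reaches 65 DD on day 7.

day 7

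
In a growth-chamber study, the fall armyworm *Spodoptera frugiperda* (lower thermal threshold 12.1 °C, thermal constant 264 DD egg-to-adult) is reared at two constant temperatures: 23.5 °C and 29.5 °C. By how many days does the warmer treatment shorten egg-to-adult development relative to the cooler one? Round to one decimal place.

8.0 days

At 23.5 °C: 264 / (23.5 − 12.1) = 264 / 11.4 = 23.158 d.
At 29.5 °C: 264 / (29.5 − 12.1) = 264 / 17.4 = 15.172 d.
Difference = |23.158 − 15.172| = 7.985 ≈ 8.0 days.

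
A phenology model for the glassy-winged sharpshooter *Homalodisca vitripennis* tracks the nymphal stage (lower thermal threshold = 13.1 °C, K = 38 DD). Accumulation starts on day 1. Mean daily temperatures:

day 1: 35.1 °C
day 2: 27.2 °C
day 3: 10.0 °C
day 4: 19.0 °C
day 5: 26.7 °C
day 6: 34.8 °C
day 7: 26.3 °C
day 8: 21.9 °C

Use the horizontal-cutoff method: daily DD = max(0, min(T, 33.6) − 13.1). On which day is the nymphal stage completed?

day 4

Daily DD above 13.1 °C (capped at 20.5): 20.5, 14.1, 0.0, 5.9, 13.6, 20.5, 13.2, 8.8.
Cumulative: 20.5, 34.6, 34.6, 40.5, 54.1, 74.6, 87.8, 96.6.
The total first reaches 38 DD on day 4.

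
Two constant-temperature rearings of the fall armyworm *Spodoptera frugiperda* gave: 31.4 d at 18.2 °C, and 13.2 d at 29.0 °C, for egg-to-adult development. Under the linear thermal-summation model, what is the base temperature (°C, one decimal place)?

Equal thermal constants: D₁(T₁ − T_b) = D₂(T₂ − T_b).
31.4·(18.2 − T_b) = 13.2·(29.0 − T_b)
T_b = (31.4·18.2 − 13.2·29.0) / (31.4 − 13.2) = 188.68 / 18.2 = 10.367 °C ≈ 10.4 °C.

10.4 °C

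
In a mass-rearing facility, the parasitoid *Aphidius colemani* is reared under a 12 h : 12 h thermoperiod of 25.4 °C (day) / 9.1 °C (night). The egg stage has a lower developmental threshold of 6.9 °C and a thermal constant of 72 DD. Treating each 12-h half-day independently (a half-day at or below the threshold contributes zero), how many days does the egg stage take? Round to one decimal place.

Day half: max(0, 25.4 − 6.9) × 0.5 = 18.5 × 0.5 = 9.25 DD.
Night half: max(0, 9.1 − 6.9) × 0.5 = 2.2 × 0.5 = 1.10 DD.
Per 24 h: 10.35 DD/day.
Duration = 72 / 10.35 = 6.957 ≈ 7.0 days.

7.0 days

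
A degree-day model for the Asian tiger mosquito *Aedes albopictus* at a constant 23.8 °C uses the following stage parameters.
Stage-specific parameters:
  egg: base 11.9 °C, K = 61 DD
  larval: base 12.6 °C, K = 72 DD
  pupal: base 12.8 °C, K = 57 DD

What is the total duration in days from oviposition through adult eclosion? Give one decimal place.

egg: 61 / (23.8 − 11.9) = 61 / 11.9 = 5.126 d.
larval: 72 / (23.8 − 12.6) = 72 / 11.2 = 6.429 d.
pupal: 57 / (23.8 − 12.8) = 57 / 11.0 = 5.182 d.
Sum = 16.736 ≈ 16.7 days.

16.7 days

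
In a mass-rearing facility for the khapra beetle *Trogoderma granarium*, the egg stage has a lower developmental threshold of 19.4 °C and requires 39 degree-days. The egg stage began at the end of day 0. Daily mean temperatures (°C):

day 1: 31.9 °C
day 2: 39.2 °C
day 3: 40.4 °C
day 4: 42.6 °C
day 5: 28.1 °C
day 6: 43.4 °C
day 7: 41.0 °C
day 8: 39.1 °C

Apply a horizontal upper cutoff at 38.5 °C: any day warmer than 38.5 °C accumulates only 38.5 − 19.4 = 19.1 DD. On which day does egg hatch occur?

day 3

Daily DD above 19.4 °C (capped at 19.1): 12.5, 19.1, 19.1, 19.1, 8.7, 19.1, 19.1, 19.1.
Cumulative: 12.5, 31.6, 50.7, 69.8, 78.5, 97.6, 116.7, 135.8.
The total first reaches 39 DD on day 3.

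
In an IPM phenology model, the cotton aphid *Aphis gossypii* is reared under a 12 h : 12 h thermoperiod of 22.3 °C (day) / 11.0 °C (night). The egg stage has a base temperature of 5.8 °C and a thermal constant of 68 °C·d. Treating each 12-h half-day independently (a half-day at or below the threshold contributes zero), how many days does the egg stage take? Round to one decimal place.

Day half: max(0, 22.3 − 5.8) × 0.5 = 16.5 × 0.5 = 8.25 DD.
Night half: max(0, 11.0 − 5.8) × 0.5 = 5.2 × 0.5 = 2.60 DD.
Per 24 h: 10.85 DD/day.
Duration = 68 / 10.85 = 6.267 ≈ 6.3 days.

6.3 days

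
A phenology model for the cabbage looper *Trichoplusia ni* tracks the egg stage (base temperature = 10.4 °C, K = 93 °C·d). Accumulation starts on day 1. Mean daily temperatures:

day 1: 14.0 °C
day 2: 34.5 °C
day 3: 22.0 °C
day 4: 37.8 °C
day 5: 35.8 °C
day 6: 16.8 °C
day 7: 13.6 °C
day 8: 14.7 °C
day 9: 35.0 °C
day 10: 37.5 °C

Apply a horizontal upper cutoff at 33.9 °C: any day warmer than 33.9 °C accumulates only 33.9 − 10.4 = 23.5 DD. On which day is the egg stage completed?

day 7

Daily DD above 10.4 °C (capped at 23.5): 3.6, 23.5, 11.6, 23.5, 23.5, 6.4, 3.2, 4.3, 23.5, 23.5.
Cumulative: 3.6, 27.1, 38.7, 62.2, 85.7, 92.1, 95.3, 99.6, 123.1, 146.6.
The total first reaches 93 DD on day 7.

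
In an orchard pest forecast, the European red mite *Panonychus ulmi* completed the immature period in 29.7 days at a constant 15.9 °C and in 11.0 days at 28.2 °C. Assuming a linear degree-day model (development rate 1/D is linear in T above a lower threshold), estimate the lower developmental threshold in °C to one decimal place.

Linear rate model ⇒ the product D·(T − T_b) is constant across temperatures.
29.7·(15.9 − T_b) = 11.0·(28.2 − T_b)
T_b = (29.7·15.9 − 11.0·28.2) / (29.7 − 11.0) = 162.03 / 18.7 = 8.665 °C ≈ 8.7 °C.

8.7 °C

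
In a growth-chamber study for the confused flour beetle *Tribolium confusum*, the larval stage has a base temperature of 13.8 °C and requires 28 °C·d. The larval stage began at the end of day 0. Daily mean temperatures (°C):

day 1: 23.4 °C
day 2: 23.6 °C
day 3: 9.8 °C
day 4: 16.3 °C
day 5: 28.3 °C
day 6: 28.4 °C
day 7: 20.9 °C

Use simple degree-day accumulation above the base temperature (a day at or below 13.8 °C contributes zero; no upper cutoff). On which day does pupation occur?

Daily DD above 13.8 °C: 9.6, 9.8, 0.0, 2.5, 14.5, 14.6, 7.1.
Cumulative: 9.6, 19.4, 19.4, 21.9, 36.4, 51.0, 58.1.
The total first reaches 28 DD on day 5.

day 5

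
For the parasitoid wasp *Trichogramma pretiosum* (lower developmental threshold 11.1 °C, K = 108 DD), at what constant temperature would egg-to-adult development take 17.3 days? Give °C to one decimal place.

17.3 °C

Required daily accumulation = 108 / 17.3 = 6.243 DD/day.
T = T_base + 6.243 = 11.1 + 6.243 = 17.343 ≈ 17.3 °C.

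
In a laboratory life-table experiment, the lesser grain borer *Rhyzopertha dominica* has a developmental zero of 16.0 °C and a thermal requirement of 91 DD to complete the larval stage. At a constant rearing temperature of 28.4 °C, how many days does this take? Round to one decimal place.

7.3 days

Daily accumulation = 28.4 − 16.0 = 12.4 DD/day.
Duration = 91 / 12.4 = 7.339 ≈ 7.3 days.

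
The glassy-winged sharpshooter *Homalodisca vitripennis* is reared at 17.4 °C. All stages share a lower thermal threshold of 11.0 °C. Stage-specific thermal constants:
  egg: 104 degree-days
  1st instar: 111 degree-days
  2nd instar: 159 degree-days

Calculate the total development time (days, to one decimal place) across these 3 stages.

58.4 days

Daily accumulation at 17.4 °C = 17.4 − 11.0 = 6.4 DD/day.
Total K = 104 + 111 + 159 = 374 DD.
Total duration = 374 / 6.4 = 58.438 ≈ 58.4 days.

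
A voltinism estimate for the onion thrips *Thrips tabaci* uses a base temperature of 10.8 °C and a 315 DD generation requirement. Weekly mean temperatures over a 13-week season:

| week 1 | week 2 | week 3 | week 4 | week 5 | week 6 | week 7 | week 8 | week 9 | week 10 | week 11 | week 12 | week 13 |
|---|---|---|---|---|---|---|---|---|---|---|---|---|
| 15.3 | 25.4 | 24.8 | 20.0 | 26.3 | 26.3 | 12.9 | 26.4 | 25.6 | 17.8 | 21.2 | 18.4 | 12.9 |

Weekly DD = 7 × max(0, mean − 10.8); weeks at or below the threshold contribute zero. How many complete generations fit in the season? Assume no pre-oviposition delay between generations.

2 generations

Weekly DD (7 × max(0, T̄ − 10.8)): 31.5, 102.2, 98.0, 64.4, 108.5, 108.5, 14.7, 109.2, 103.6, 49.0, 72.8, 53.2, 14.7.
Season total = 930.3 DD.
Complete generations = ⌊930.3 / 315⌋ = 2.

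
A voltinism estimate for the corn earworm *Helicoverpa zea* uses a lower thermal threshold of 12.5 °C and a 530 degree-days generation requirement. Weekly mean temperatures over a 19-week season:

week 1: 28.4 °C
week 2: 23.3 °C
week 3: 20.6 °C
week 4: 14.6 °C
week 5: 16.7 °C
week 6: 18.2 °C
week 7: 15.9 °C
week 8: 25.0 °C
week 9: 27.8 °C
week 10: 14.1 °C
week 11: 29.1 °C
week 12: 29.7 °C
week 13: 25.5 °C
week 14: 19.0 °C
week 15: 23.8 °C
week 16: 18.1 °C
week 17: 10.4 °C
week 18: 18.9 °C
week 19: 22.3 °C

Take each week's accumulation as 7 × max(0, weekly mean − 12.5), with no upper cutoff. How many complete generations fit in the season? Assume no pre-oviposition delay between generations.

2 generations

Weekly DD (7 × max(0, T̄ − 12.5)): 111.3, 75.6, 56.7, 14.7, 29.4, 39.9, 23.8, 87.5, 107.1, 11.2, 116.2, 120.4, 91.0, 45.5, 79.1, 39.2, 0.0, 44.8, 68.6.
Season total = 1162.0 DD.
Complete generations = ⌊1162.0 / 530⌋ = 2.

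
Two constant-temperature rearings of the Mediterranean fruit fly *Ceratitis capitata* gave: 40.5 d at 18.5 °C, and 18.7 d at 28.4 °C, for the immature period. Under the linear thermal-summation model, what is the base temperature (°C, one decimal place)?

Linear rate model ⇒ the product D·(T − T_b) is constant across temperatures.
40.5·(18.5 − T_b) = 18.7·(28.4 − T_b)
T_b = (40.5·18.5 − 18.7·28.4) / (40.5 − 18.7) = 218.17 / 21.8 = 10.008 °C ≈ 10.0 °C.

10.0 °C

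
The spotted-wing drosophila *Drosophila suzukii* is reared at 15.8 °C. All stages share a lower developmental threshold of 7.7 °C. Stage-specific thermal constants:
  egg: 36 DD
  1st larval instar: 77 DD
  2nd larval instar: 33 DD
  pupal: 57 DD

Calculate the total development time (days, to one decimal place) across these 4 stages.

25.1 days

Daily accumulation at 15.8 °C = 15.8 − 7.7 = 8.1 DD/day.
Total K = 36 + 77 + 33 + 57 = 203 DD.
Total duration = 203 / 8.1 = 25.062 ≈ 25.1 days.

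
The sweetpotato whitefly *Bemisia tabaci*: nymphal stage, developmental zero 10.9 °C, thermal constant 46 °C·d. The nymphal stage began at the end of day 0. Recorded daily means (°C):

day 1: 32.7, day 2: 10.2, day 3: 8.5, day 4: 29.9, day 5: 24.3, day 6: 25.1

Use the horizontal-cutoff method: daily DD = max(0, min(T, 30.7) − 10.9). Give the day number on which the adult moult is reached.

Daily DD above 10.9 °C (capped at 19.8): 19.8, 0.0, 0.0, 19.0, 13.4, 14.2.
Cumulative: 19.8, 19.8, 19.8, 38.8, 52.2, 66.4.
The total first reaches 46 DD on day 5.

day 5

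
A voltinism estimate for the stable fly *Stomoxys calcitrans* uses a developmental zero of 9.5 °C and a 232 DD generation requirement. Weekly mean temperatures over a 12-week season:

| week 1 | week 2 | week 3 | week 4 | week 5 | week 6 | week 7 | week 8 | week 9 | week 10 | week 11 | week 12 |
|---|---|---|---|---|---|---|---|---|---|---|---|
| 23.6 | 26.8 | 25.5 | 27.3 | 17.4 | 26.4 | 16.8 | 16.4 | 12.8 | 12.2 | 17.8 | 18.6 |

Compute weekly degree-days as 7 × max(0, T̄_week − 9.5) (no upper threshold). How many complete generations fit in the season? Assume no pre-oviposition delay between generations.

3 generations

Weekly DD (7 × max(0, T̄ − 9.5)): 98.7, 121.1, 112.0, 124.6, 55.3, 118.3, 51.1, 48.3, 23.1, 18.9, 58.1, 63.7.
Season total = 893.2 DD.
Complete generations = ⌊893.2 / 232⌋ = 3.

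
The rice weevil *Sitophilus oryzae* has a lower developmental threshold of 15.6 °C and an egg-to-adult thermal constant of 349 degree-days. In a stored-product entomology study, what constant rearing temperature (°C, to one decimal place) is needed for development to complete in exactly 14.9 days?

39.0 °C

Required daily accumulation = 349 / 14.9 = 23.423 DD/day.
T = T_base + 23.423 = 15.6 + 23.423 = 39.023 ≈ 39.0 °C.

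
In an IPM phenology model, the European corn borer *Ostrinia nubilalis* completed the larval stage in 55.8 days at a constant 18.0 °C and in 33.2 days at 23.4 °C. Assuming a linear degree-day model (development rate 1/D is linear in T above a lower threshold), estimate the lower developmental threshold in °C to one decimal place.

Under the model K = D·(T − T_b), so D₁·(T₁ − T_b) = D₂·(T₂ − T_b).
55.8·(18.0 − T_b) = 33.2·(23.4 − T_b)
T_b = (55.8·18.0 − 33.2·23.4) / (55.8 − 33.2) = 227.52 / 22.6 = 10.067 °C ≈ 10.1 °C.

10.1 °C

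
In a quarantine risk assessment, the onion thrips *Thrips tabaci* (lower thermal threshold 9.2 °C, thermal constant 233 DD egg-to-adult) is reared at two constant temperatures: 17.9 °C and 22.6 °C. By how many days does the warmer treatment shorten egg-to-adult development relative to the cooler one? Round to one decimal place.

At 17.9 °C: 233 / (17.9 − 9.2) = 233 / 8.7 = 26.782 d.
At 22.6 °C: 233 / (22.6 − 9.2) = 233 / 13.4 = 17.388 d.
Difference = |26.782 − 17.388| = 9.394 ≈ 9.4 days.

9.4 days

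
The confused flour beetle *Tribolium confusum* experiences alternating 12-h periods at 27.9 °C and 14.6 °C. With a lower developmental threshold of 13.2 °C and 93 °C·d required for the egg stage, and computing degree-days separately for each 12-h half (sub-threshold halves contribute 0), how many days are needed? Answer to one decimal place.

Day half: max(0, 27.9 − 13.2) × 0.5 = 14.7 × 0.5 = 7.35 DD.
Night half: max(0, 14.6 − 13.2) × 0.5 = 1.4 × 0.5 = 0.70 DD.
Per 24 h: 8.05 DD/day.
Duration = 93 / 8.05 = 11.553 ≈ 11.6 days.

11.6 days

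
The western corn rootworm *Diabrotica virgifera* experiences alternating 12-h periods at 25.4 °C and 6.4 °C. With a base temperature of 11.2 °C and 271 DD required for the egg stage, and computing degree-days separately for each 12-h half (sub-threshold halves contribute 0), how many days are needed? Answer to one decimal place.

38.2 days

Day half: max(0, 25.4 − 11.2) × 0.5 = 14.2 × 0.5 = 7.10 DD.
Night half: max(0, 6.4 − 11.2) × 0.5 = 0.0 × 0.5 = 0.00 DD.
Per 24 h: 7.10 DD/day.
Duration = 271 / 7.10 = 38.169 ≈ 38.2 days.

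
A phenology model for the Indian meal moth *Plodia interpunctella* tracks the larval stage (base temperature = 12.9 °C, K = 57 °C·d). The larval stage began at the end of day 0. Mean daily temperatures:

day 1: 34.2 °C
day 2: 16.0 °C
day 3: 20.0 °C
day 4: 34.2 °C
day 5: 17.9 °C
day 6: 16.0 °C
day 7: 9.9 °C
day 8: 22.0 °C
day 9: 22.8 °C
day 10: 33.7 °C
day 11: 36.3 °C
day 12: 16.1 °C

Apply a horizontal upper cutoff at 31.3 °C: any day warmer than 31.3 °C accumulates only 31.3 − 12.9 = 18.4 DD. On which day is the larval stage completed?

day 8

Daily DD above 12.9 °C (capped at 18.4): 18.4, 3.1, 7.1, 18.4, 5.0, 3.1, 0.0, 9.1, 9.9, 18.4, 18.4, 3.2.
Cumulative: 18.4, 21.5, 28.6, 47.0, 52.0, 55.1, 55.1, 64.2, 74.1, 92.5, 110.9, 114.1.
The total first reaches 57 DD on day 8.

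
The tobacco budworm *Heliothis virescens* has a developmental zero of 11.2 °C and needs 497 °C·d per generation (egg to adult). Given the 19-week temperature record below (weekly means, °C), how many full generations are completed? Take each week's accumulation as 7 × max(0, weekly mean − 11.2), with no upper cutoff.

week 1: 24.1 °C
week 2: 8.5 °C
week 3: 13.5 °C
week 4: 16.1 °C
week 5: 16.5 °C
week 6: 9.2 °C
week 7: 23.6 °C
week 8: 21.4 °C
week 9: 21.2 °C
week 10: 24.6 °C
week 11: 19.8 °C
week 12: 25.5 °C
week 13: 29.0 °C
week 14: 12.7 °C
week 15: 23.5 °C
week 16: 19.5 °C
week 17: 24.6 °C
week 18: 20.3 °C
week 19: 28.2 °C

Weekly DD (7 × max(0, T̄ − 11.2)): 90.3, 0.0, 16.1, 34.3, 37.1, 0.0, 86.8, 71.4, 70.0, 93.8, 60.2, 100.1, 124.6, 10.5, 86.1, 58.1, 93.8, 63.7, 119.0.
Season total = 1215.9 DD.
Complete generations = ⌊1215.9 / 497⌋ = 2.

2 generations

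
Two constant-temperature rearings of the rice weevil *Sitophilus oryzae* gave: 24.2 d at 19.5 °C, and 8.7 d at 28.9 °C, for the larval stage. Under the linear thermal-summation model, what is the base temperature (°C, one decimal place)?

14.2 °C

Linear rate model ⇒ the product D·(T − T_b) is constant across temperatures.
24.2·(19.5 − T_b) = 8.7·(28.9 − T_b)
T_b = (24.2·19.5 − 8.7·28.9) / (24.2 − 8.7) = 220.47 / 15.5 = 14.224 °C ≈ 14.2 °C.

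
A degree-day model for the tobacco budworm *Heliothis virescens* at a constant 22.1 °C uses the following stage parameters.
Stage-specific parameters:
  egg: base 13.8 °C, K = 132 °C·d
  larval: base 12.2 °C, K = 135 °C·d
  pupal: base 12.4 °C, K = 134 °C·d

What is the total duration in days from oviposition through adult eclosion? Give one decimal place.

egg: 132 / (22.1 − 13.8) = 132 / 8.3 = 15.904 d.
larval: 135 / (22.1 − 12.2) = 135 / 9.9 = 13.636 d.
pupal: 134 / (22.1 − 12.4) = 134 / 9.7 = 13.814 d.
Sum = 43.354 ≈ 43.4 days.

43.4 days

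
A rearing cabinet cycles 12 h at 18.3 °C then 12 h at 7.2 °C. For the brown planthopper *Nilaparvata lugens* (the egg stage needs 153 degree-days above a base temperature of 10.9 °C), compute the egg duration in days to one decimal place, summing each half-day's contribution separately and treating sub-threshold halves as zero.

41.4 days

Day half: max(0, 18.3 − 10.9) × 0.5 = 7.4 × 0.5 = 3.70 DD.
Night half: max(0, 7.2 − 10.9) × 0.5 = 0.0 × 0.5 = 0.00 DD.
Per 24 h: 3.70 DD/day.
Duration = 153 / 3.70 = 41.351 ≈ 41.4 days.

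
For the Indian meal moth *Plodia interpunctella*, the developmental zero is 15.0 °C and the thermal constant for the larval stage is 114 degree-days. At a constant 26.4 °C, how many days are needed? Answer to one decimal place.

Daily accumulation = 26.4 − 15.0 = 11.4 DD/day.
Duration = 114 / 11.4 = 10.000 ≈ 10.0 days.

10.0 days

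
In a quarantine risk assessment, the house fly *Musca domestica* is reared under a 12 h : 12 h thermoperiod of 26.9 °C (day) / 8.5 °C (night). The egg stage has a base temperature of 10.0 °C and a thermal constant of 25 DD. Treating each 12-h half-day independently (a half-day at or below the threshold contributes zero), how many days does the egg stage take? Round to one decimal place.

3.0 days

Day half: max(0, 26.9 − 10.0) × 0.5 = 16.9 × 0.5 = 8.45 DD.
Night half: max(0, 8.5 − 10.0) × 0.5 = 0.0 × 0.5 = 0.00 DD.
Per 24 h: 8.45 DD/day.
Duration = 25 / 8.45 = 2.959 ≈ 3.0 days.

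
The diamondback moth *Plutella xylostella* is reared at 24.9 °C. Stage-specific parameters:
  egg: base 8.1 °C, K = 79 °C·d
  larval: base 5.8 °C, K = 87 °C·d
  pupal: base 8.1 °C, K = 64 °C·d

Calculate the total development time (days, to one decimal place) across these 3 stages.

13.1 days

egg: 79 / (24.9 − 8.1) = 79 / 16.8 = 4.702 d.
larval: 87 / (24.9 − 5.8) = 87 / 19.1 = 4.555 d.
pupal: 64 / (24.9 − 8.1) = 64 / 16.8 = 3.810 d.
Sum = 13.067 ≈ 13.1 days.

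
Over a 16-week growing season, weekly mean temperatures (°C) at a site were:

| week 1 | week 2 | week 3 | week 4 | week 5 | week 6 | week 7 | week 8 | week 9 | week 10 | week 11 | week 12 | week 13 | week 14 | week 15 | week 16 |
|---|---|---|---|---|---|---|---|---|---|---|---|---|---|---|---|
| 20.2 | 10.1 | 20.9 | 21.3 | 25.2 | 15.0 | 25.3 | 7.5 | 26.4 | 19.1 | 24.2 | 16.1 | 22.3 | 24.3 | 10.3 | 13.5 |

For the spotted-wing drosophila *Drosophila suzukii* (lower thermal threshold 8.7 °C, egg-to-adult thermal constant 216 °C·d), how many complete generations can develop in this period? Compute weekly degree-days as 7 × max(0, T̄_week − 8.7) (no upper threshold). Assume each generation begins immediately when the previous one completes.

5 generations

Weekly DD (7 × max(0, T̄ − 8.7)): 80.5, 9.8, 85.4, 88.2, 115.5, 44.1, 116.2, 0.0, 123.9, 72.8, 108.5, 51.8, 95.2, 109.2, 11.2, 33.6.
Season total = 1145.9 DD.
Complete generations = ⌊1145.9 / 216⌋ = 5.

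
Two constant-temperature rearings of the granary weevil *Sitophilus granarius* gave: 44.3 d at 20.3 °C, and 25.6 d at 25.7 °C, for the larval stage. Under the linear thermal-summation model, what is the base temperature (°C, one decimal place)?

12.9 °C

Under the model K = D·(T − T_b), so D₁·(T₁ − T_b) = D₂·(T₂ − T_b).
44.3·(20.3 − T_b) = 25.6·(25.7 − T_b)
T_b = (44.3·20.3 − 25.6·25.7) / (44.3 − 25.6) = 241.37 / 18.7 = 12.907 °C ≈ 12.9 °C.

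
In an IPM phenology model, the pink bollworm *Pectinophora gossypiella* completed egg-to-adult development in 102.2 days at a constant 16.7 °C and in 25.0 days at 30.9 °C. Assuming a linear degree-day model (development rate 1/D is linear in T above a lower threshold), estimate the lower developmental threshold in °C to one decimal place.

12.1 °C

Linear rate model ⇒ the product D·(T − T_b) is constant across temperatures.
102.2·(16.7 − T_b) = 25.0·(30.9 − T_b)
T_b = (102.2·16.7 − 25.0·30.9) / (102.2 − 25.0) = 934.24 / 77.2 = 12.102 °C ≈ 12.1 °C.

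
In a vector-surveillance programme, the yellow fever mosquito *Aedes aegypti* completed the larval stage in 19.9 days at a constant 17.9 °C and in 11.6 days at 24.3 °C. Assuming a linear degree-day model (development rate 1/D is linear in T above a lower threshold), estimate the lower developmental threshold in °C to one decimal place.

9.0 °C

Under the model K = D·(T − T_b), so D₁·(T₁ − T_b) = D₂·(T₂ − T_b).
19.9·(17.9 − T_b) = 11.6·(24.3 − T_b)
T_b = (19.9·17.9 − 11.6·24.3) / (19.9 − 11.6) = 74.33 / 8.3 = 8.955 °C ≈ 9.0 °C.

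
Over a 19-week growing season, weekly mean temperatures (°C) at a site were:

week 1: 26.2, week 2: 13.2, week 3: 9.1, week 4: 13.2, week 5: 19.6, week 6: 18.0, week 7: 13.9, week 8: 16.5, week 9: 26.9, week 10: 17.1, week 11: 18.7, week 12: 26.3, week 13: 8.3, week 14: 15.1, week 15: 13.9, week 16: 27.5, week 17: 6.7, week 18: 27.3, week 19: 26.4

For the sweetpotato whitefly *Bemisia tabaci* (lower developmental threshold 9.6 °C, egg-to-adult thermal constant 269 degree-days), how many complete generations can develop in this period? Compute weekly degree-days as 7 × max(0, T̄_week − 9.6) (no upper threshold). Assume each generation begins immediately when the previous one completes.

Weekly DD (7 × max(0, T̄ − 9.6)): 116.2, 25.2, 0.0, 25.2, 70.0, 58.8, 30.1, 48.3, 121.1, 52.5, 63.7, 116.9, 0.0, 38.5, 30.1, 125.3, 0.0, 123.9, 117.6.
Season total = 1163.4 DD.
Complete generations = ⌊1163.4 / 269⌋ = 4.

4 generations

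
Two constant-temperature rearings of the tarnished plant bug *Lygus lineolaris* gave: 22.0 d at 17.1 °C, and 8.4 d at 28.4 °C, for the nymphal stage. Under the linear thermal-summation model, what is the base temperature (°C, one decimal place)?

10.1 °C

Linear rate model ⇒ the product D·(T − T_b) is constant across temperatures.
22.0·(17.1 − T_b) = 8.4·(28.4 − T_b)
T_b = (22.0·17.1 − 8.4·28.4) / (22.0 − 8.4) = 137.64 / 13.6 = 10.121 °C ≈ 10.1 °C.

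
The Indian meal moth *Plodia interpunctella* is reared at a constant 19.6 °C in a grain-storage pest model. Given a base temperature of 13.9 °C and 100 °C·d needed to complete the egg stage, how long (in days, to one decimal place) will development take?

17.5 days

Daily accumulation = 19.6 − 13.9 = 5.7 DD/day.
Duration = 100 / 5.7 = 17.544 ≈ 17.5 days.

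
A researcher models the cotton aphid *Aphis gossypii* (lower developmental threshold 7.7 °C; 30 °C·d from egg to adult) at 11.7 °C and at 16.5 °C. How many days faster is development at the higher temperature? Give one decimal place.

At 11.7 °C: 30 / (11.7 − 7.7) = 30 / 4.0 = 7.500 d.
At 16.5 °C: 30 / (16.5 − 7.7) = 30 / 8.8 = 3.409 d.
Difference = |7.500 − 3.409| = 4.091 ≈ 4.1 days.

4.1 days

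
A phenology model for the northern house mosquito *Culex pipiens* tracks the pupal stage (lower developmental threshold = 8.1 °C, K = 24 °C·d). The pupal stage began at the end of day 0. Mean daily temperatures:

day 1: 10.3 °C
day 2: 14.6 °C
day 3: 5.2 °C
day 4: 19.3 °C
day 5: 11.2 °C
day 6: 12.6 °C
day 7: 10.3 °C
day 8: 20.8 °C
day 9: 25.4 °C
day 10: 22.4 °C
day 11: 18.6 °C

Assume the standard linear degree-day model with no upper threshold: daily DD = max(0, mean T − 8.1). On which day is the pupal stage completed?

Daily DD above 8.1 °C: 2.2, 6.5, 0.0, 11.2, 3.1, 4.5, 2.2, 12.7, 17.3, 14.3, 10.5.
Cumulative: 2.2, 8.7, 8.7, 19.9, 23.0, 27.5, 29.7, 42.4, 59.7, 74.0, 84.5.
The total first reaches 24 DD on day 6.

day 6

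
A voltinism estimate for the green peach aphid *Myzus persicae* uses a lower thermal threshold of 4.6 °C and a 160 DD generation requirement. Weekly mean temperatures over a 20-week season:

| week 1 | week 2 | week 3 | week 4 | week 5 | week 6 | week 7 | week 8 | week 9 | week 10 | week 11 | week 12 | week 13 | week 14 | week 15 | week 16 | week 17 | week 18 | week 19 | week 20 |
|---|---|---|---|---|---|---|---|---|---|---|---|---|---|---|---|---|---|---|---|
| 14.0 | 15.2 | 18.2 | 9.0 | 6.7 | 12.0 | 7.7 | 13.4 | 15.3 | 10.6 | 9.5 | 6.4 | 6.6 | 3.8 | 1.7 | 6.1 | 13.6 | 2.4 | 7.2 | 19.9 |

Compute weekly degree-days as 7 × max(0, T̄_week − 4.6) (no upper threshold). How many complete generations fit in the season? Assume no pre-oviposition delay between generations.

Weekly DD (7 × max(0, T̄ − 4.6)): 65.8, 74.2, 95.2, 30.8, 14.7, 51.8, 21.7, 61.6, 74.9, 42.0, 34.3, 12.6, 14.0, 0.0, 0.0, 10.5, 63.0, 0.0, 18.2, 107.1.
Season total = 792.4 DD.
Complete generations = ⌊792.4 / 160⌋ = 4.

4 generations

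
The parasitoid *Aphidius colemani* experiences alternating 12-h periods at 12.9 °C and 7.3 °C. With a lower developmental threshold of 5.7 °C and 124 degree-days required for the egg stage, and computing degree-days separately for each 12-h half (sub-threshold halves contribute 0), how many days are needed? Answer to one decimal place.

28.2 days

Day half: max(0, 12.9 − 5.7) × 0.5 = 7.2 × 0.5 = 3.60 DD.
Night half: max(0, 7.3 − 5.7) × 0.5 = 1.6 × 0.5 = 0.80 DD.
Per 24 h: 4.40 DD/day.
Duration = 124 / 4.40 = 28.182 ≈ 28.2 days.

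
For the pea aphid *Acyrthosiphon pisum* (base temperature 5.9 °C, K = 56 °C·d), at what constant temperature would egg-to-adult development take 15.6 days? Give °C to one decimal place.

Required daily accumulation = 56 / 15.6 = 3.590 DD/day.
T = T_base + 3.590 = 5.9 + 3.590 = 9.490 ≈ 9.5 °C.

9.5 °C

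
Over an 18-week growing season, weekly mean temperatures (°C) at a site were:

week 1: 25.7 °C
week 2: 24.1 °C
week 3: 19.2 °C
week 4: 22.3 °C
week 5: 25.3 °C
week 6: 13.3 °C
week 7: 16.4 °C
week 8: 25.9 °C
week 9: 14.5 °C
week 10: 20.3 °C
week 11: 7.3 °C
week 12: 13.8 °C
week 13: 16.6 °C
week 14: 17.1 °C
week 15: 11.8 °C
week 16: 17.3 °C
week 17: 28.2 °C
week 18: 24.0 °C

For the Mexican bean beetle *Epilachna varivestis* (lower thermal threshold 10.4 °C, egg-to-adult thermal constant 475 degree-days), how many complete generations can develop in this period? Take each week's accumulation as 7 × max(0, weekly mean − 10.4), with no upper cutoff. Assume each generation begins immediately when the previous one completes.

Weekly DD (7 × max(0, T̄ − 10.4)): 107.1, 95.9, 61.6, 83.3, 104.3, 20.3, 42.0, 108.5, 28.7, 69.3, 0.0, 23.8, 43.4, 46.9, 9.8, 48.3, 124.6, 95.2.
Season total = 1113.0 DD.
Complete generations = ⌊1113.0 / 475⌋ = 2.

2 generations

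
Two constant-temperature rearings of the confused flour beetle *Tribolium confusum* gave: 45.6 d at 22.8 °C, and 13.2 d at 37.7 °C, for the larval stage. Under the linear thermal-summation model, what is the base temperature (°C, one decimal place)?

16.7 °C

Under the model K = D·(T − T_b), so D₁·(T₁ − T_b) = D₂·(T₂ − T_b).
45.6·(22.8 − T_b) = 13.2·(37.7 − T_b)
T_b = (45.6·22.8 − 13.2·37.7) / (45.6 − 13.2) = 542.04 / 32.4 = 16.730 °C ≈ 16.7 °C.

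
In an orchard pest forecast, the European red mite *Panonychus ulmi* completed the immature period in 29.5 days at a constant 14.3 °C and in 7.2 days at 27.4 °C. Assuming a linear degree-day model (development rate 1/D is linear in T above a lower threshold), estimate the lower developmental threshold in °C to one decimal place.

10.1 °C

Under the model K = D·(T − T_b), so D₁·(T₁ − T_b) = D₂·(T₂ − T_b).
29.5·(14.3 − T_b) = 7.2·(27.4 − T_b)
T_b = (29.5·14.3 − 7.2·27.4) / (29.5 − 7.2) = 224.57 / 22.3 = 10.070 °C ≈ 10.1 °C.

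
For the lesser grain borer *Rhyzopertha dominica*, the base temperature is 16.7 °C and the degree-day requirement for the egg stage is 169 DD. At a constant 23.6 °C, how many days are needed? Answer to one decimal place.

Daily accumulation = 23.6 − 16.7 = 6.9 DD/day.
Duration = 169 / 6.9 = 24.493 ≈ 24.5 days.

24.5 days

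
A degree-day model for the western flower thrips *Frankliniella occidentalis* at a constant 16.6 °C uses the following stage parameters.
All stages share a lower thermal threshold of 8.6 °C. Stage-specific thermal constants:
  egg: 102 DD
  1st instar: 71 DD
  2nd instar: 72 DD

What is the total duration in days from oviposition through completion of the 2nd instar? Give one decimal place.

30.6 days

Daily accumulation at 16.6 °C = 16.6 − 8.6 = 8.0 DD/day.
Total K = 102 + 71 + 72 = 245 DD.
Total duration = 245 / 8.0 = 30.625 ≈ 30.6 days.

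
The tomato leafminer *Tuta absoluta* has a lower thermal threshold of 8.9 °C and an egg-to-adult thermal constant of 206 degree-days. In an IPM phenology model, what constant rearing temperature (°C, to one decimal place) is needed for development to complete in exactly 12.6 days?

Required daily accumulation = 206 / 12.6 = 16.349 DD/day.
T = T_base + 16.349 = 8.9 + 16.349 = 25.249 ≈ 25.2 °C.

25.2 °C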